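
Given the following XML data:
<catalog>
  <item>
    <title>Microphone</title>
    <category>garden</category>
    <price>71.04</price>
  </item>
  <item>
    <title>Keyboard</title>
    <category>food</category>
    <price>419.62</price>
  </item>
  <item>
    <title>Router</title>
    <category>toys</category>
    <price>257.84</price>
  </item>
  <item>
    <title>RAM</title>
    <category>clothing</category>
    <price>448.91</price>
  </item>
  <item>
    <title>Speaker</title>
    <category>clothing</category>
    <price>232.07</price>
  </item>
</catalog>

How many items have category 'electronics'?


Scanning <item> elements for <category>electronics</category>:
Count: 0

ANSWER: 0


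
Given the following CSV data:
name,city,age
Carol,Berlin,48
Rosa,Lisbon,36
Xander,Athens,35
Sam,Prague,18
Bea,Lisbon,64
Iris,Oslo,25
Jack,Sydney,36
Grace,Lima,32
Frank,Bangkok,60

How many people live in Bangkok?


Scanning city column for 'Bangkok':
  Row 9: Frank -> MATCH
Total matches: 1

ANSWER: 1


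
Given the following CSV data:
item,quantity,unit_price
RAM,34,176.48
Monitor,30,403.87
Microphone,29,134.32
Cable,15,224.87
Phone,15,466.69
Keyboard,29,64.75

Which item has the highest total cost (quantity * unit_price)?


Computing row totals:
  RAM: 6000.32
  Monitor: 12116.1
  Microphone: 3895.28
  Cable: 3373.05
  Phone: 7000.35
  Keyboard: 1877.75
Maximum: Monitor (12116.1)

ANSWER: Monitor


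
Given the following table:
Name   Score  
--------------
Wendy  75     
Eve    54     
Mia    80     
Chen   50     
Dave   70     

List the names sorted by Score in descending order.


Sorting by Score (descending):
  Mia: 80
  Wendy: 75
  Dave: 70
  Eve: 54
  Chen: 50


ANSWER: Mia, Wendy, Dave, Eve, Chen


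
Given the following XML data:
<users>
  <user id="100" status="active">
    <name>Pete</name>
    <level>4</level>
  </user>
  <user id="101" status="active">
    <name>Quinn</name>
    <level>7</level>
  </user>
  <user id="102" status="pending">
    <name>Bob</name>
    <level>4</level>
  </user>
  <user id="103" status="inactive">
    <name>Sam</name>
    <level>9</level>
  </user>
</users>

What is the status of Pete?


Finding user with name = Pete
user id="100" status="active"

ANSWER: active


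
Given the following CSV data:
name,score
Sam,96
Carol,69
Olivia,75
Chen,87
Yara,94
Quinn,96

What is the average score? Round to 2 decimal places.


Scores: 96, 69, 75, 87, 94, 96
Sum = 517
Count = 6
Average = 517 / 6 = 86.17

ANSWER: 86.17


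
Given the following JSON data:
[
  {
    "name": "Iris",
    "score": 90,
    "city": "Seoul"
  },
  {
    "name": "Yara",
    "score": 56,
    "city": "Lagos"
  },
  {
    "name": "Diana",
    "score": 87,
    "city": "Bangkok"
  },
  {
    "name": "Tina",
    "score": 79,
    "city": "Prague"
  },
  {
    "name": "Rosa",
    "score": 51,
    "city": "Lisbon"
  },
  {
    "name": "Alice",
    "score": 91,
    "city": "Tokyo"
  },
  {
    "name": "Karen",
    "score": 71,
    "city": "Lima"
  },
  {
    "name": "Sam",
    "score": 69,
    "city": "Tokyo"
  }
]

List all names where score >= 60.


Filtering records where score >= 60:
  Iris (score=90) -> YES
  Yara (score=56) -> no
  Diana (score=87) -> YES
  Tina (score=79) -> YES
  Rosa (score=51) -> no
  Alice (score=91) -> YES
  Karen (score=71) -> YES
  Sam (score=69) -> YES


ANSWER: Iris, Diana, Tina, Alice, Karen, Sam


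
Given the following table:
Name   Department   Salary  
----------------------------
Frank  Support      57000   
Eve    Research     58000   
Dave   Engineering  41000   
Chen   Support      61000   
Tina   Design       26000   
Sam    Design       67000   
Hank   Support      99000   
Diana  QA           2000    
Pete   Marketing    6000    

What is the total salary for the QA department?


QA department members:
  Diana: 2000
Total = 2000 = 2000

ANSWER: 2000


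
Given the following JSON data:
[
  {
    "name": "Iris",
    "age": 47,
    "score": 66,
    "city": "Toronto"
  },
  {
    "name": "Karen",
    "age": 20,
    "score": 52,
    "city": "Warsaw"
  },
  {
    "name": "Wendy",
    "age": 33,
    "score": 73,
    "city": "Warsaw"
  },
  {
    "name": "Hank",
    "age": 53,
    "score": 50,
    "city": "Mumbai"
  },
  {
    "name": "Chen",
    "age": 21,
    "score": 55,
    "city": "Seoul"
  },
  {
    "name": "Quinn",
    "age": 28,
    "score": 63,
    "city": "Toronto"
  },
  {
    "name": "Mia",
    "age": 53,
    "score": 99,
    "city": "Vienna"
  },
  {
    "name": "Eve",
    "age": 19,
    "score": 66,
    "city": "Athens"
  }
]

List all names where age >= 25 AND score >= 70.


Checking both conditions:
  Iris (age=47, score=66) -> no
  Karen (age=20, score=52) -> no
  Wendy (age=33, score=73) -> YES
  Hank (age=53, score=50) -> no
  Chen (age=21, score=55) -> no
  Quinn (age=28, score=63) -> no
  Mia (age=53, score=99) -> YES
  Eve (age=19, score=66) -> no


ANSWER: Wendy, Mia


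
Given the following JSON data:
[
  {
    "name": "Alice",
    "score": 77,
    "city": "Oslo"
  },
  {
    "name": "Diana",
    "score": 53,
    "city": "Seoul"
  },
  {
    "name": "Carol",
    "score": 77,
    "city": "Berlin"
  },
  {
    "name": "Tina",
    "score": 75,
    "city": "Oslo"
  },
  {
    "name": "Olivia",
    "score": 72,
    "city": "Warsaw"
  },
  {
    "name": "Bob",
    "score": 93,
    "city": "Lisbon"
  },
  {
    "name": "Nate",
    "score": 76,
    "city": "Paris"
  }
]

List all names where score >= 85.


Filtering records where score >= 85:
  Alice (score=77) -> no
  Diana (score=53) -> no
  Carol (score=77) -> no
  Tina (score=75) -> no
  Olivia (score=72) -> no
  Bob (score=93) -> YES
  Nate (score=76) -> no


ANSWER: Bob


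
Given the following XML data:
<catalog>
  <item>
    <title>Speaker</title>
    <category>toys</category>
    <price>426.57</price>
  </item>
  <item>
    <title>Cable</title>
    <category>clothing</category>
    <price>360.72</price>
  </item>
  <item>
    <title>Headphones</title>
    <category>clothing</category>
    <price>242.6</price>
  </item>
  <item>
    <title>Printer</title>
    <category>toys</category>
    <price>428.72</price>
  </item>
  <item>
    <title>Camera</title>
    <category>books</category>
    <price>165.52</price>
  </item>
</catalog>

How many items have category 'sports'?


Scanning <item> elements for <category>sports</category>:
Count: 0

ANSWER: 0


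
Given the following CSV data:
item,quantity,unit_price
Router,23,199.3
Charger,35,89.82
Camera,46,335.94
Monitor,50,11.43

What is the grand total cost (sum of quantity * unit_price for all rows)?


Computing row totals:
  Router: 23 * 199.3 = 4583.9
  Charger: 35 * 89.82 = 3143.7
  Camera: 46 * 335.94 = 15453.24
  Monitor: 50 * 11.43 = 571.5
Grand total = 4583.9 + 3143.7 + 15453.24 + 571.5 = 23752.34

ANSWER: 23752.34


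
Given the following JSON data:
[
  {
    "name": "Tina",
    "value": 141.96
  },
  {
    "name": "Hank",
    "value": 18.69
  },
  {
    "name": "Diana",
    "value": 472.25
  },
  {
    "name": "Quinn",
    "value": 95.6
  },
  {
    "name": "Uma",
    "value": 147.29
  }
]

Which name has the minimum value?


Comparing values:
  Tina: 141.96
  Hank: 18.69
  Diana: 472.25
  Quinn: 95.6
  Uma: 147.29
Minimum: Hank (18.69)

ANSWER: Hank


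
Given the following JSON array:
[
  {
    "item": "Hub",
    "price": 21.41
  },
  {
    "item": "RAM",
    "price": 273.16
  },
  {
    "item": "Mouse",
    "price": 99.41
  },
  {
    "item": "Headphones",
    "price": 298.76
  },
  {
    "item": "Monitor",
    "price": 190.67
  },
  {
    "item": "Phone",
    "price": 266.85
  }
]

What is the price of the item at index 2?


Array index 2 -> Mouse
price = 99.41

ANSWER: 99.41


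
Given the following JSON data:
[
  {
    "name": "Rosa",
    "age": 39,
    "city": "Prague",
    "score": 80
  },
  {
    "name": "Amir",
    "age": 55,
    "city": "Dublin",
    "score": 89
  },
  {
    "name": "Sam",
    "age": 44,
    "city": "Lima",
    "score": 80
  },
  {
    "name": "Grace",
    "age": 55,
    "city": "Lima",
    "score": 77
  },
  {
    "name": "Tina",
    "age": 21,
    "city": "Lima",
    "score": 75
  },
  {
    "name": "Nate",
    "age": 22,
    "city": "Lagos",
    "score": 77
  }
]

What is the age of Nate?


Looking up record where name = Nate
Record index: 5
Field 'age' = 22

ANSWER: 22


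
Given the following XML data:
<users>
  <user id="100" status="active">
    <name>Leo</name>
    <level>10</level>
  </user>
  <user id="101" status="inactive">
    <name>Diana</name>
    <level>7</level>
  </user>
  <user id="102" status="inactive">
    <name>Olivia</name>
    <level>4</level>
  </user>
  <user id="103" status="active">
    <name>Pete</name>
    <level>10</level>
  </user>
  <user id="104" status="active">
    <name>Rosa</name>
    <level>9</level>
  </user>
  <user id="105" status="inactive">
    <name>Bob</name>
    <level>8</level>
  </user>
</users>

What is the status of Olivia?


Finding user with name = Olivia
user id="102" status="inactive"

ANSWER: inactive


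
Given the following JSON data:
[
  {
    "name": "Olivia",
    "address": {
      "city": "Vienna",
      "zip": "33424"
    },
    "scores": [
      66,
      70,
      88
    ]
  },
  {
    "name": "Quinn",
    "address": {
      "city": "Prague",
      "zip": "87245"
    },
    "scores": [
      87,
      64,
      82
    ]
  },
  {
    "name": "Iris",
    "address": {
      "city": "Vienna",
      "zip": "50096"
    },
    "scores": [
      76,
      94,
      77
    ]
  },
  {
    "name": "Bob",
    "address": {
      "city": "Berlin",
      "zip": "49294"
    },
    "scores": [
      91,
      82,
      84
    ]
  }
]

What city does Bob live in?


Path: records[3].address.city
Value: Berlin

ANSWER: Berlin


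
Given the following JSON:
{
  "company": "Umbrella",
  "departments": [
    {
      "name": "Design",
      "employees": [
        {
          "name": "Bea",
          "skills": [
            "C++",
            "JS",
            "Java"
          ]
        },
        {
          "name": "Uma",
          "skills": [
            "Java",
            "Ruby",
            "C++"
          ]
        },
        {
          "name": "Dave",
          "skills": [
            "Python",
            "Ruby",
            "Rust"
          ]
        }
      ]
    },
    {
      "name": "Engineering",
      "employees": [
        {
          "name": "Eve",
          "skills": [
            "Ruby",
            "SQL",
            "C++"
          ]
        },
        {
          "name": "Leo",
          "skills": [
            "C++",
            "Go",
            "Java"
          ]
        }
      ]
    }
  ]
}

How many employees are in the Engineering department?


Path: departments[1].employees
Count: 2

ANSWER: 2


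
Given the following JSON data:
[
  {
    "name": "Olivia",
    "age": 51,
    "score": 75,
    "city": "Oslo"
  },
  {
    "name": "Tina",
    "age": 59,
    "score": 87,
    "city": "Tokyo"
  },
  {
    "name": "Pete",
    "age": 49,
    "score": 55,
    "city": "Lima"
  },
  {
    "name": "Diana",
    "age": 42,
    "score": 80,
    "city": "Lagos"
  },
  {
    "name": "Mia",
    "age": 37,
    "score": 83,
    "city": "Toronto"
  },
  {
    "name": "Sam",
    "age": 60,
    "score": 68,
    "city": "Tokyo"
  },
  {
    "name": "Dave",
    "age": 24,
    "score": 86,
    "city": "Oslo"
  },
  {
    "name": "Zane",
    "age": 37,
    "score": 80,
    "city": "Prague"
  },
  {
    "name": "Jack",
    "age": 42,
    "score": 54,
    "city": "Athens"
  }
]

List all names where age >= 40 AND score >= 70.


Checking both conditions:
  Olivia (age=51, score=75) -> YES
  Tina (age=59, score=87) -> YES
  Pete (age=49, score=55) -> no
  Diana (age=42, score=80) -> YES
  Mia (age=37, score=83) -> no
  Sam (age=60, score=68) -> no
  Dave (age=24, score=86) -> no
  Zane (age=37, score=80) -> no
  Jack (age=42, score=54) -> no


ANSWER: Olivia, Tina, Diana


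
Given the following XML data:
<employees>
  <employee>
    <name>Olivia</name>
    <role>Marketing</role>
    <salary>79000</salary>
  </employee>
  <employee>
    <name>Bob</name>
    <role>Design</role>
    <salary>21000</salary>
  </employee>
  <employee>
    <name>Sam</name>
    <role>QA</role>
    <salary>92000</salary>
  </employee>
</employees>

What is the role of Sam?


Searching for <employee> with <name>Sam</name>
Found at position 3
<role>QA</role>

ANSWER: QA


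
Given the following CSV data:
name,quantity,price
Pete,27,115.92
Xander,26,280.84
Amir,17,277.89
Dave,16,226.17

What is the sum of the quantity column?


Values in 'quantity' column:
  Row 1: 27
  Row 2: 26
  Row 3: 17
  Row 4: 16
Sum = 27 + 26 + 17 + 16 = 86

ANSWER: 86


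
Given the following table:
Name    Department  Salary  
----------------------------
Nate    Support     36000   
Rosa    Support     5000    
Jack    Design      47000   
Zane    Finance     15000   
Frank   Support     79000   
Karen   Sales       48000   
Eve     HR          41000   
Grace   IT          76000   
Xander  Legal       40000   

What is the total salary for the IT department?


IT department members:
  Grace: 76000
Total = 76000 = 76000

ANSWER: 76000


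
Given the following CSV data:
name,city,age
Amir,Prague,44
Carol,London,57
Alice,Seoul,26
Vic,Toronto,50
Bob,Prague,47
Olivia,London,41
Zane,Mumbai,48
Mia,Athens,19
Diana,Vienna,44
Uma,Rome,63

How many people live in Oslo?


Scanning city column for 'Oslo':
Total matches: 0

ANSWER: 0


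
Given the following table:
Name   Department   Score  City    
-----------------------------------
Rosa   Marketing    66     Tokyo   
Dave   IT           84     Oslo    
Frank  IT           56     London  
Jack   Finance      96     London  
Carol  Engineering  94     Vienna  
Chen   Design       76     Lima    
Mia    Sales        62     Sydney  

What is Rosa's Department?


Row 1: Rosa
Department = Marketing

ANSWER: Marketing


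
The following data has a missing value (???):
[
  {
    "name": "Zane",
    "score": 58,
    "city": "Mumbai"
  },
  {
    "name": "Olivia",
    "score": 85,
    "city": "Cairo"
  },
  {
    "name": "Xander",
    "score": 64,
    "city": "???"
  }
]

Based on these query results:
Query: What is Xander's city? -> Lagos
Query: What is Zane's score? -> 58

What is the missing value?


The missing value is Xander's city
From query: Xander's city = Lagos

ANSWER: Lagos


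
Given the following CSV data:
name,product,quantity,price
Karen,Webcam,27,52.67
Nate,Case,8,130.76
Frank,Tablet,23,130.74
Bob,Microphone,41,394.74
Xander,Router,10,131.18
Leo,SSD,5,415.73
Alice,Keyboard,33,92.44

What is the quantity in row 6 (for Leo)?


Row 6: Leo
Column 'quantity' = 5

ANSWER: 5


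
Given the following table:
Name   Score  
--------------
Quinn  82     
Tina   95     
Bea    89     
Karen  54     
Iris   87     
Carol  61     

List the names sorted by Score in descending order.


Sorting by Score (descending):
  Tina: 95
  Bea: 89
  Iris: 87
  Quinn: 82
  Carol: 61
  Karen: 54


ANSWER: Tina, Bea, Iris, Quinn, Carol, Karen


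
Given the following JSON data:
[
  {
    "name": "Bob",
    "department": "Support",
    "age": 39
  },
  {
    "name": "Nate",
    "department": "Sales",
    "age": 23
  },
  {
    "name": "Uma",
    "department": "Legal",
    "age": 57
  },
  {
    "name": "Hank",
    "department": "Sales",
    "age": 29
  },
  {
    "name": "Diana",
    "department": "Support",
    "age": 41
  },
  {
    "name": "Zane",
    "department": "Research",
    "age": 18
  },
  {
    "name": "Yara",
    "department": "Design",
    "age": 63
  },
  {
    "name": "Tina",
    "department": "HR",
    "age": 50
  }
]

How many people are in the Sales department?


Scanning records for department = Sales
  Record 1: Nate
  Record 3: Hank
Count: 2

ANSWER: 2


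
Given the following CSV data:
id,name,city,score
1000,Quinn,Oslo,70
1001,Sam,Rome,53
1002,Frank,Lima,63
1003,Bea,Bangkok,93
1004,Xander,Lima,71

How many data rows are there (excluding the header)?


Counting rows (excluding header):
Header: id,name,city,score
Data rows: 5

ANSWER: 5


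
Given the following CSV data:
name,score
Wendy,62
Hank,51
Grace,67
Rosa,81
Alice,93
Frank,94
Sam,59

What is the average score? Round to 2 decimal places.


Scores: 62, 51, 67, 81, 93, 94, 59
Sum = 507
Count = 7
Average = 507 / 7 = 72.43

ANSWER: 72.43


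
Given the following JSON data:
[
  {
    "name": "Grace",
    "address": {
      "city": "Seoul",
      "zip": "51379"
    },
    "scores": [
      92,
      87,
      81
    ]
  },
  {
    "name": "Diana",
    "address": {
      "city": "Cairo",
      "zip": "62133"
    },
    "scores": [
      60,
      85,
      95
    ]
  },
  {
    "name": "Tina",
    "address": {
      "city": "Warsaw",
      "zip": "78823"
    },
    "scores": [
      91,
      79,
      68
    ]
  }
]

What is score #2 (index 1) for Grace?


Path: records[0].scores[1]
Value: 87

ANSWER: 87


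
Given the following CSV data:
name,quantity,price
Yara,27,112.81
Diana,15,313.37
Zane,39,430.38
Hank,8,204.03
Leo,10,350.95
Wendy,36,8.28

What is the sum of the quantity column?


Values in 'quantity' column:
  Row 1: 27
  Row 2: 15
  Row 3: 39
  Row 4: 8
  Row 5: 10
  Row 6: 36
Sum = 27 + 15 + 39 + 8 + 10 + 36 = 135

ANSWER: 135


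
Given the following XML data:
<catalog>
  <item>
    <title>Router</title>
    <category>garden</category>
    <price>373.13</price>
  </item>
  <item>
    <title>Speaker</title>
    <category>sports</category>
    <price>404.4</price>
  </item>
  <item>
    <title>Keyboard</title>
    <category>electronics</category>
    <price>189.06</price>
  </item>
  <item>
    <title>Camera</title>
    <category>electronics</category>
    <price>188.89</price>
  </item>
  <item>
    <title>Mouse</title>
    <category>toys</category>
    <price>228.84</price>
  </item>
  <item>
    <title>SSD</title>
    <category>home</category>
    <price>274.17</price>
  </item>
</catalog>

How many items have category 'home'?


Scanning <item> elements for <category>home</category>:
  Item 6: SSD -> MATCH
Count: 1

ANSWER: 1


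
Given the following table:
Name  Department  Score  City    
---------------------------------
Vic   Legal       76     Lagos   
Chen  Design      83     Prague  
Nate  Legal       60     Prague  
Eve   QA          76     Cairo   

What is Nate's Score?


Row 3: Nate
Score = 60

ANSWER: 60


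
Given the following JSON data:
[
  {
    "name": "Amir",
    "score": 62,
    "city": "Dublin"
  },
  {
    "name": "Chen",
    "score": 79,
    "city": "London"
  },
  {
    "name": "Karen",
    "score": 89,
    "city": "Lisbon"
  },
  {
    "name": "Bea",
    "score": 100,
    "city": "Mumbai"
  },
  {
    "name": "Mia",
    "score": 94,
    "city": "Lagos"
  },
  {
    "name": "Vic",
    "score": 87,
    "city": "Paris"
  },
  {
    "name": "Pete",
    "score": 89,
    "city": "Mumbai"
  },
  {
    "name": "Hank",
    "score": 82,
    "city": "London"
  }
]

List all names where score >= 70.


Filtering records where score >= 70:
  Amir (score=62) -> no
  Chen (score=79) -> YES
  Karen (score=89) -> YES
  Bea (score=100) -> YES
  Mia (score=94) -> YES
  Vic (score=87) -> YES
  Pete (score=89) -> YES
  Hank (score=82) -> YES


ANSWER: Chen, Karen, Bea, Mia, Vic, Pete, Hank


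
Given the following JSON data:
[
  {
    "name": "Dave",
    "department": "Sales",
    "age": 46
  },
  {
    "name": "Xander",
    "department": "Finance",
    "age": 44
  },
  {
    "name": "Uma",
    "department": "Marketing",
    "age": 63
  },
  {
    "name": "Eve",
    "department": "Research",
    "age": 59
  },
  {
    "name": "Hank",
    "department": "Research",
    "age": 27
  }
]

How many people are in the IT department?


Scanning records for department = IT
  No matches found
Count: 0

ANSWER: 0


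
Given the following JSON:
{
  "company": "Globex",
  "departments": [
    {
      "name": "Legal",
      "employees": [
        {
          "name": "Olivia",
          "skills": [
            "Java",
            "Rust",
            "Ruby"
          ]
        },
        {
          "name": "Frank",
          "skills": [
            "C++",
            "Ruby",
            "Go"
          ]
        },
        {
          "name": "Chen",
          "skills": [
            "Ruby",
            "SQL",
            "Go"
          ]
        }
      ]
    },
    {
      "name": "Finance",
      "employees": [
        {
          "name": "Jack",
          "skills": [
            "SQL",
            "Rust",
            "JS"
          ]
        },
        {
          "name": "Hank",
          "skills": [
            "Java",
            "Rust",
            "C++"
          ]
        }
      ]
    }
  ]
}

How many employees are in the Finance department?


Path: departments[1].employees
Count: 2

ANSWER: 2


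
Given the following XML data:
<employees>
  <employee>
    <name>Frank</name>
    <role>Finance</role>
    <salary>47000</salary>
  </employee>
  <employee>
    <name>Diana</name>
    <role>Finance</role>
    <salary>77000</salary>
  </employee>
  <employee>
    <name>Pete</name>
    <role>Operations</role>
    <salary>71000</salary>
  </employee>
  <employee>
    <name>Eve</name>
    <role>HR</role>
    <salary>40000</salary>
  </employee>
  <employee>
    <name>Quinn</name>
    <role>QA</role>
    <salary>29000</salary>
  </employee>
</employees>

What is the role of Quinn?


Searching for <employee> with <name>Quinn</name>
Found at position 5
<role>QA</role>

ANSWER: QA


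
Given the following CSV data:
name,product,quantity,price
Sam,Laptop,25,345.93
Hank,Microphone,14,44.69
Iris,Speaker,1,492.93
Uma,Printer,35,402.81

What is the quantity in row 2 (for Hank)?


Row 2: Hank
Column 'quantity' = 14

ANSWER: 14


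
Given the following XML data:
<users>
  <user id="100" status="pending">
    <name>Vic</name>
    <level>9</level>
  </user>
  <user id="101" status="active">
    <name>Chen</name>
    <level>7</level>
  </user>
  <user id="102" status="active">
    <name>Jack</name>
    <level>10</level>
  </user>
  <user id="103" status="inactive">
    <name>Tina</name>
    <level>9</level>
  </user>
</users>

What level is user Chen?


Finding user: Chen
<level>7</level>

ANSWER: 7


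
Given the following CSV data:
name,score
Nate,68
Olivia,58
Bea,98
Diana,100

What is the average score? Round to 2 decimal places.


Scores: 68, 58, 98, 100
Sum = 324
Count = 4
Average = 324 / 4 = 81.00

ANSWER: 81.00


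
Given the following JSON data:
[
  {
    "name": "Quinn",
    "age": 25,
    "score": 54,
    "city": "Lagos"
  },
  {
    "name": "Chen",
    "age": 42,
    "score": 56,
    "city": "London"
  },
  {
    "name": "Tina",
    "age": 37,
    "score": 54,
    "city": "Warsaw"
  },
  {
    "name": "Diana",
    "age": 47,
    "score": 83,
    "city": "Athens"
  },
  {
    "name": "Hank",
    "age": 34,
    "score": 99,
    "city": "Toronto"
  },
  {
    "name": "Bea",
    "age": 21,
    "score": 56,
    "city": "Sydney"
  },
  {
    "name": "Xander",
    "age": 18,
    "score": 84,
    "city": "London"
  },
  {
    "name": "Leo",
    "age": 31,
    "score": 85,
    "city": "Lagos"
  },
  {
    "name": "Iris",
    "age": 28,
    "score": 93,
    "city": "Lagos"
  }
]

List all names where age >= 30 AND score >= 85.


Checking both conditions:
  Quinn (age=25, score=54) -> no
  Chen (age=42, score=56) -> no
  Tina (age=37, score=54) -> no
  Diana (age=47, score=83) -> no
  Hank (age=34, score=99) -> YES
  Bea (age=21, score=56) -> no
  Xander (age=18, score=84) -> no
  Leo (age=31, score=85) -> YES
  Iris (age=28, score=93) -> no


ANSWER: Hank, Leo


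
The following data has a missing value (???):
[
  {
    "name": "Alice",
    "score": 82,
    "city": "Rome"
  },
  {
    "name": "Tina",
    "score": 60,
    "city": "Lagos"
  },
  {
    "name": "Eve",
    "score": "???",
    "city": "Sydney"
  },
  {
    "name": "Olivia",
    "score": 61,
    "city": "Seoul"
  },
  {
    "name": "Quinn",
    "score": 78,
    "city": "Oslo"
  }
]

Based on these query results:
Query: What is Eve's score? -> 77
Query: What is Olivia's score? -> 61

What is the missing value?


The missing value is Eve's score
From query: Eve's score = 77

ANSWER: 77


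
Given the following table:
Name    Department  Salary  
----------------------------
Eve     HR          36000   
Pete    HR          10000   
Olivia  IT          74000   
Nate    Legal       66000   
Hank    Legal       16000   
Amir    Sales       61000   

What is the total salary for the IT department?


IT department members:
  Olivia: 74000
Total = 74000 = 74000

ANSWER: 74000


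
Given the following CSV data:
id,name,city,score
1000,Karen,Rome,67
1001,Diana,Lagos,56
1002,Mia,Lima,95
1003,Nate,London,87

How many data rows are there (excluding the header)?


Counting rows (excluding header):
Header: id,name,city,score
Data rows: 4

ANSWER: 4


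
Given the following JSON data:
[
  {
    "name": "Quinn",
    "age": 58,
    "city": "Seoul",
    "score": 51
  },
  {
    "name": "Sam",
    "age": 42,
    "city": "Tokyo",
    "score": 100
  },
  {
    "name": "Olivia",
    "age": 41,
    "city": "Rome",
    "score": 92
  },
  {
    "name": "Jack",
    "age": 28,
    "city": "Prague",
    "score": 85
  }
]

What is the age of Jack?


Looking up record where name = Jack
Record index: 3
Field 'age' = 28

ANSWER: 28


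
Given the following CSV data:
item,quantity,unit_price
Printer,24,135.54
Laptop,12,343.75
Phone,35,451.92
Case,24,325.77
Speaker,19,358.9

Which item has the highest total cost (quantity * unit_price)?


Computing row totals:
  Printer: 3252.96
  Laptop: 4125.0
  Phone: 15817.2
  Case: 7818.48
  Speaker: 6819.1
Maximum: Phone (15817.2)

ANSWER: Phone


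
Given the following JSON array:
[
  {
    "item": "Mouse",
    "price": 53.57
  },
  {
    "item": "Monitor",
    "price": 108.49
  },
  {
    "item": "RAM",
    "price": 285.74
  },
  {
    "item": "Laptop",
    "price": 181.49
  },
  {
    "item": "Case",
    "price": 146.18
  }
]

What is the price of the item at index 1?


Array index 1 -> Monitor
price = 108.49

ANSWER: 108.49


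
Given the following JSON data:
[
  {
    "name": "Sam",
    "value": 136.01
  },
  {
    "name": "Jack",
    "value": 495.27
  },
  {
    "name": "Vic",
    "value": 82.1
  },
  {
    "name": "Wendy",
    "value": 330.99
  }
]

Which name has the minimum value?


Comparing values:
  Sam: 136.01
  Jack: 495.27
  Vic: 82.1
  Wendy: 330.99
Minimum: Vic (82.1)

ANSWER: Vic


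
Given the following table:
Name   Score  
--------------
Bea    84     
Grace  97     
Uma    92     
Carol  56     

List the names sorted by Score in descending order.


Sorting by Score (descending):
  Grace: 97
  Uma: 92
  Bea: 84
  Carol: 56


ANSWER: Grace, Uma, Bea, Carol


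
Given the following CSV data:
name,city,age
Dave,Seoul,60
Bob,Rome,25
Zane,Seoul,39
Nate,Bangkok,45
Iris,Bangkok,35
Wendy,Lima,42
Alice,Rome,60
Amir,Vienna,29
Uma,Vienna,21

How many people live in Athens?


Scanning city column for 'Athens':
Total matches: 0

ANSWER: 0


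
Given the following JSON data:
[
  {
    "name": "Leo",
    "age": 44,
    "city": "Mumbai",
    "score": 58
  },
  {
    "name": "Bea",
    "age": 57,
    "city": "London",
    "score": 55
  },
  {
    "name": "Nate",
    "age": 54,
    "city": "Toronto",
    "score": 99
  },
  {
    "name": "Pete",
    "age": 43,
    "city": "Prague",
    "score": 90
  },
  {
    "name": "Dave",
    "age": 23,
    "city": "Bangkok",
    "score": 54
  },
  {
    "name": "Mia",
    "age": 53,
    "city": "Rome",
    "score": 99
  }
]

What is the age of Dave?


Looking up record where name = Dave
Record index: 4
Field 'age' = 23

ANSWER: 23


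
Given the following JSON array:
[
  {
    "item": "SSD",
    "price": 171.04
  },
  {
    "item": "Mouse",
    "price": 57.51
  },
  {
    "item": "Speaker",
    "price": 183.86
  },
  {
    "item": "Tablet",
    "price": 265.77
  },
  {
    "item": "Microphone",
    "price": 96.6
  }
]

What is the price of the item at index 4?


Array index 4 -> Microphone
price = 96.6

ANSWER: 96.6


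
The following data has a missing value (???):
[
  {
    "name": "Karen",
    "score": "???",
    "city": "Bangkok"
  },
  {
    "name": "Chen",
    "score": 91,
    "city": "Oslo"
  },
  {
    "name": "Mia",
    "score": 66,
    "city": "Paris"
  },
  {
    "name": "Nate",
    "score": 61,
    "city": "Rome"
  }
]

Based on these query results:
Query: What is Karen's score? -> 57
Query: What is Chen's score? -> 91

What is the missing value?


The missing value is Karen's score
From query: Karen's score = 57

ANSWER: 57


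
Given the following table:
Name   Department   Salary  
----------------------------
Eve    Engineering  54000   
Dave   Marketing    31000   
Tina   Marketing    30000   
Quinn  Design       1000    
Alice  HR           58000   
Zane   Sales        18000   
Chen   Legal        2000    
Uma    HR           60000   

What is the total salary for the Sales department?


Sales department members:
  Zane: 18000
Total = 18000 = 18000

ANSWER: 18000


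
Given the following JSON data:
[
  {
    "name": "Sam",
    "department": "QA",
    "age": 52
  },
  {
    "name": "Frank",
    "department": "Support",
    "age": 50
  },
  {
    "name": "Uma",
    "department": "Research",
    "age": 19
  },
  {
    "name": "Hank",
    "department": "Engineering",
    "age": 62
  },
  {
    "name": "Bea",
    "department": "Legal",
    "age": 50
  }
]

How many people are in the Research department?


Scanning records for department = Research
  Record 2: Uma
Count: 1

ANSWER: 1


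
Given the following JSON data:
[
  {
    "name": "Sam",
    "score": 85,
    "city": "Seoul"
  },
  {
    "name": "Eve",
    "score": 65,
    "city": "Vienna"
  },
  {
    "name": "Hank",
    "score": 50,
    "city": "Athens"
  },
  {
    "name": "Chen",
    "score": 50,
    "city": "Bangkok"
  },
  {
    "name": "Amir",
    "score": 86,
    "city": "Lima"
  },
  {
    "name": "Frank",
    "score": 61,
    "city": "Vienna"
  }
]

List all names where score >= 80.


Filtering records where score >= 80:
  Sam (score=85) -> YES
  Eve (score=65) -> no
  Hank (score=50) -> no
  Chen (score=50) -> no
  Amir (score=86) -> YES
  Frank (score=61) -> no


ANSWER: Sam, Amir


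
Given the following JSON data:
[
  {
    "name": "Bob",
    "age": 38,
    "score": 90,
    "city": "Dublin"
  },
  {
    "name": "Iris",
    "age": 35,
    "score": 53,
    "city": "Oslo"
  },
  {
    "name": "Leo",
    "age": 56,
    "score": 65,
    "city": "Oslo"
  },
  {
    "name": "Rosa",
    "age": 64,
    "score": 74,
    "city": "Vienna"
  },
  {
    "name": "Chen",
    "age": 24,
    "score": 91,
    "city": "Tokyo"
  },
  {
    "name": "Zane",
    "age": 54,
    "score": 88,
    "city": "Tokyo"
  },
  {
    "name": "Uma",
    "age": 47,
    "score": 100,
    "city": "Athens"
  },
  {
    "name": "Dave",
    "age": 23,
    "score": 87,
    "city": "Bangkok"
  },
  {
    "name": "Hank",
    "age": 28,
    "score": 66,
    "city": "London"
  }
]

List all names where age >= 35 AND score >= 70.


Checking both conditions:
  Bob (age=38, score=90) -> YES
  Iris (age=35, score=53) -> no
  Leo (age=56, score=65) -> no
  Rosa (age=64, score=74) -> YES
  Chen (age=24, score=91) -> no
  Zane (age=54, score=88) -> YES
  Uma (age=47, score=100) -> YES
  Dave (age=23, score=87) -> no
  Hank (age=28, score=66) -> no


ANSWER: Bob, Rosa, Zane, Uma


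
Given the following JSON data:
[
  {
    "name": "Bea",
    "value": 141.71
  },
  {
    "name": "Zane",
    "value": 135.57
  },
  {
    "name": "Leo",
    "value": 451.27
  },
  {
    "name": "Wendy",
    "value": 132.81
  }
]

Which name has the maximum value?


Comparing values:
  Bea: 141.71
  Zane: 135.57
  Leo: 451.27
  Wendy: 132.81
Maximum: Leo (451.27)

ANSWER: Leo


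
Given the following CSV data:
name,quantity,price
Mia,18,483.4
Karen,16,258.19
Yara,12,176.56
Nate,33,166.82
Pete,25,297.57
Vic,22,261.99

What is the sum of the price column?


Values in 'price' column:
  Row 1: 483.4
  Row 2: 258.19
  Row 3: 176.56
  Row 4: 166.82
  Row 5: 297.57
  Row 6: 261.99
Sum = 483.4 + 258.19 + 176.56 + 166.82 + 297.57 + 261.99 = 1644.53

ANSWER: 1644.53


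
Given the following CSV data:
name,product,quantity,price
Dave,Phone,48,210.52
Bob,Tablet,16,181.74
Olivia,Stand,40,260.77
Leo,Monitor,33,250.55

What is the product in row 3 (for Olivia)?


Row 3: Olivia
Column 'product' = Stand

ANSWER: Stand


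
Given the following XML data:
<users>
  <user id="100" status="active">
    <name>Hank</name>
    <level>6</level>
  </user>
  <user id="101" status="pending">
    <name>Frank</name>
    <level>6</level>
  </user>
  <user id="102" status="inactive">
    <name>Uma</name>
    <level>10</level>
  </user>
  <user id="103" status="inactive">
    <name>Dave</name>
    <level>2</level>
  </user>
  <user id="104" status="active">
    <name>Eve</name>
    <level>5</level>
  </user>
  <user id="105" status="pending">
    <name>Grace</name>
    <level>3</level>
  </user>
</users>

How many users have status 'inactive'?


Counting users with status='inactive':
  Uma (id=102) -> MATCH
  Dave (id=103) -> MATCH
Count: 2

ANSWER: 2


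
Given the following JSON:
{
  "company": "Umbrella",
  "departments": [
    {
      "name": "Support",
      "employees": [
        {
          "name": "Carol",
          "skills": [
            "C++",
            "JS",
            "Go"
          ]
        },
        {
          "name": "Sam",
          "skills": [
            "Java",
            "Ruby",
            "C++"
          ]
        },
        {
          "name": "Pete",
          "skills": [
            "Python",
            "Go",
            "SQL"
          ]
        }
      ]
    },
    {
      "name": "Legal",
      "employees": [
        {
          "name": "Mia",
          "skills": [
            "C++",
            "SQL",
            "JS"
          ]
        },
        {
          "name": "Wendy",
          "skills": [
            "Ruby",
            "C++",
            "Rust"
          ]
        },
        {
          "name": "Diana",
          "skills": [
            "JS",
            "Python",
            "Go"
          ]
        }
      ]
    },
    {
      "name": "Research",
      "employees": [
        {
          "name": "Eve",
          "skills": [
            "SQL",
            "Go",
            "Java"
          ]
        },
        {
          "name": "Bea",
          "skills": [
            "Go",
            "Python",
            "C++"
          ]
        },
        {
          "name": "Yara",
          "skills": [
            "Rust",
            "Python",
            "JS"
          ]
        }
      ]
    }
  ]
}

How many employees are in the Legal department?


Path: departments[1].employees
Count: 3

ANSWER: 3


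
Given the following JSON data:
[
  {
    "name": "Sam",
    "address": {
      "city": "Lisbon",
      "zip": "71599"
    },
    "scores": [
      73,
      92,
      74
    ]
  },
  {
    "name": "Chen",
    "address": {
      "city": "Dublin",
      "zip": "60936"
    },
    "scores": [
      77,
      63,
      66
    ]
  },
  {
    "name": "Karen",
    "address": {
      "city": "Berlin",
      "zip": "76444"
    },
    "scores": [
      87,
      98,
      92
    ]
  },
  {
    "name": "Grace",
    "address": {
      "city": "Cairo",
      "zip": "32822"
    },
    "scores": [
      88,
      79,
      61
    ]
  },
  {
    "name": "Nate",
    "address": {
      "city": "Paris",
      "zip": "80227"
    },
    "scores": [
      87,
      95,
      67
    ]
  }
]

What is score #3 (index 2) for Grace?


Path: records[3].scores[2]
Value: 61

ANSWER: 61


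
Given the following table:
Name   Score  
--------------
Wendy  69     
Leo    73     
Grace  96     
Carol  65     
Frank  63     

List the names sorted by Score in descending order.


Sorting by Score (descending):
  Grace: 96
  Leo: 73
  Wendy: 69
  Carol: 65
  Frank: 63


ANSWER: Grace, Leo, Wendy, Carol, Frank


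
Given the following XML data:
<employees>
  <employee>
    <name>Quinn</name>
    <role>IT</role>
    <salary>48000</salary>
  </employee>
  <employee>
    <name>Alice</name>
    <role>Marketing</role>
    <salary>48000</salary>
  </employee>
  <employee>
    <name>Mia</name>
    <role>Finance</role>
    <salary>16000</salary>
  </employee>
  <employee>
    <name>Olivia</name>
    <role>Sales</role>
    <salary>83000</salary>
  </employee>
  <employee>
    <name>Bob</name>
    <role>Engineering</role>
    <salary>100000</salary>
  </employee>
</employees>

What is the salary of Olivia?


Searching for <employee> with <name>Olivia</name>
Found at position 4
<salary>83000</salary>

ANSWER: 83000


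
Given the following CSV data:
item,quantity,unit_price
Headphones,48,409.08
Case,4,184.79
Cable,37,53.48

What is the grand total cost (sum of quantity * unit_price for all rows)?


Computing row totals:
  Headphones: 48 * 409.08 = 19635.84
  Case: 4 * 184.79 = 739.16
  Cable: 37 * 53.48 = 1978.76
Grand total = 19635.84 + 739.16 + 1978.76 = 22353.76

ANSWER: 22353.76


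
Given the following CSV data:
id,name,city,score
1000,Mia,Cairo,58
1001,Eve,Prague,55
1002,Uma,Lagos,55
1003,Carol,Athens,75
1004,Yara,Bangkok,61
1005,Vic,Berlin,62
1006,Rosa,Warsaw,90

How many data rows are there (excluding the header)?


Counting rows (excluding header):
Header: id,name,city,score
Data rows: 7

ANSWER: 7


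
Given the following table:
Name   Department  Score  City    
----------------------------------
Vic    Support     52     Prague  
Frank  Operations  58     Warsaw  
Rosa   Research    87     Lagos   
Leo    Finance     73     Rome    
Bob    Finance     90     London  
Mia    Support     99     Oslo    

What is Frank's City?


Row 2: Frank
City = Warsaw

ANSWER: Warsaw


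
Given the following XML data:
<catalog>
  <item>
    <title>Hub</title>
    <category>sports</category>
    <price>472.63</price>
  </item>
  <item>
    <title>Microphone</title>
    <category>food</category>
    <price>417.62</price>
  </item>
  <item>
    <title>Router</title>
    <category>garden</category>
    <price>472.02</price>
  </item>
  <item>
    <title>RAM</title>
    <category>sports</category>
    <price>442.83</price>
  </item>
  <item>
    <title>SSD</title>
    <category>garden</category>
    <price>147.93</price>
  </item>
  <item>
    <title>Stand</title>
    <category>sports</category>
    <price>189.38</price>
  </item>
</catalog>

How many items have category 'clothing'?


Scanning <item> elements for <category>clothing</category>:
Count: 0

ANSWER: 0


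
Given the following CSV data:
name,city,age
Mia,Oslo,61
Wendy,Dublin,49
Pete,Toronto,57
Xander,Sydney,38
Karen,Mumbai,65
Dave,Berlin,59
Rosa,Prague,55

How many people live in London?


Scanning city column for 'London':
Total matches: 0

ANSWER: 0


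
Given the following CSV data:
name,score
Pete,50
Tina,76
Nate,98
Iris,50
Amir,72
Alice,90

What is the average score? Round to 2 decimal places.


Scores: 50, 76, 98, 50, 72, 90
Sum = 436
Count = 6
Average = 436 / 6 = 72.67

ANSWER: 72.67


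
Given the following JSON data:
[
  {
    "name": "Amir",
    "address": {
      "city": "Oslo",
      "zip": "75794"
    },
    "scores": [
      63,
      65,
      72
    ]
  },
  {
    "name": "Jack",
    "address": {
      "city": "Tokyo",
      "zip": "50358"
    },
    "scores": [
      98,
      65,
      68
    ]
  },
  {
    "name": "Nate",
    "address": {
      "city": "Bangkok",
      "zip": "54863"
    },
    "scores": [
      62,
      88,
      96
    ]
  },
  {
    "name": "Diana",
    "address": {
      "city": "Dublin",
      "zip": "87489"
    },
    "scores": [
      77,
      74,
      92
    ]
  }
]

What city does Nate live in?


Path: records[2].address.city
Value: Bangkok

ANSWER: Bangkok


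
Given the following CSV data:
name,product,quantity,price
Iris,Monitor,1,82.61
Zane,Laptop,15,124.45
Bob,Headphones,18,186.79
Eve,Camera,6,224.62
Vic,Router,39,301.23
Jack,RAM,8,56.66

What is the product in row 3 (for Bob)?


Row 3: Bob
Column 'product' = Headphones

ANSWER: Headphones
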